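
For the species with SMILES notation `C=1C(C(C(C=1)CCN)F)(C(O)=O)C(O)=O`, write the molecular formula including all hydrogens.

C9H12FNO4

Heavy atoms from the SMILES: 9 C, 1 F, 1 N, 4 O.
Implicit hydrogens by atom environment:
  4 × C: 1 H each → 4
  3 × C: no H
  2 × C: 2 H each → 4
  2 × O: 1 H each → 2
  2 × O: no H
  1 × F: no H
  1 × N: 2 H
  Total hydrogens = 12.
Molecular formula: C9H12FNO4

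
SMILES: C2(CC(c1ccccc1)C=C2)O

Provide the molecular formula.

Heavy atoms from the SMILES: 11 C, 1 O.
Implicit hydrogens by atom environment:
  5 × C (aromatic): 1 H each → 5
  4 × C: 1 H each → 4
  1 × C: 2 H
  1 × C (aromatic): no H
  1 × O: 1 H
  Total hydrogens = 12.
Molecular formula: C11H12O

C11H12O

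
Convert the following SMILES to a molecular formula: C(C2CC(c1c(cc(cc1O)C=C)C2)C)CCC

C17H24O

Heavy atoms from the SMILES: 17 C, 1 O.
Implicit hydrogens by atom environment:
  6 × C: 2 H each → 12
  4 × C (aromatic): no H
  3 × C: 1 H each → 3
  2 × C: 3 H each → 6
  2 × C (aromatic): 1 H each → 2
  1 × O: 1 H
  Total hydrogens = 24.
Molecular formula: C17H24O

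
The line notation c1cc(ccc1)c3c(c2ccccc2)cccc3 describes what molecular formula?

Heavy atoms from the SMILES: 18 C.
Implicit hydrogens by atom environment:
  14 × C (aromatic): 1 H each → 14
  4 × C (aromatic): no H
  Total hydrogens = 14.
Molecular formula: C18H14

C18H14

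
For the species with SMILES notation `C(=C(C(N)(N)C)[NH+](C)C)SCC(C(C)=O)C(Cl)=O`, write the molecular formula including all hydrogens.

C11H21ClN3O2S+

Heavy atoms from the SMILES: 11 C, 1 Cl, 3 N, 2 O, 1 S.
Implicit hydrogens by atom environment:
  4 × C: 3 H each → 12
  4 × C: no H
  2 × C: 1 H each → 2
  2 × N: 2 H each → 4
  2 × O: no H
  1 × C: 2 H
  1 × Cl: no H
  1 × N (charge +1): 1 H
  1 × S: no H
  Total hydrogens = 21.
Net charge +1.
Molecular formula: C11H21ClN3O2S+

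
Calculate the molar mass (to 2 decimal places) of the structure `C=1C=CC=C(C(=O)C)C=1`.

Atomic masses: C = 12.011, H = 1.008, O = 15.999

Molecular formula: C8H8O.
M = 8×12.011 + 8×1.008 + 1×15.999 = 120.15 g/mol.

120.15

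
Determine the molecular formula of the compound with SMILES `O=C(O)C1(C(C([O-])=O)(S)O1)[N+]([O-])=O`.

C4H2NO7S-

Heavy atoms from the SMILES: 4 C, 1 N, 7 O, 1 S.
Implicit hydrogens by atom environment:
  4 × C: no H
  4 × O: no H
  2 × O (charge -1): no H
  1 × N (charge +1): no H
  1 × O: 1 H
  1 × S: 1 H
  Total hydrogens = 2.
Net charge -1.
Molecular formula: C4H2NO7S-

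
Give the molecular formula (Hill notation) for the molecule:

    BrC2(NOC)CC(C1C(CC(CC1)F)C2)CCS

Heavy atoms from the SMILES: 1 Br, 13 C, 1 F, 1 N, 1 O, 1 S.
Implicit hydrogens by atom environment:
  7 × C: 2 H each → 14
  4 × C: 1 H each → 4
  1 × Br: no H
  1 × C: 3 H
  1 × C: no H
  1 × F: no H
  1 × N: 1 H
  1 × O: no H
  1 × S: 1 H
  Total hydrogens = 23.
Molecular formula: C13H23BrFNOS

C13H23BrFNOS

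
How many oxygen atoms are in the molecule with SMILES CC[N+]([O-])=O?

The symbol for oxygen appears 2 times in the SMILES.

2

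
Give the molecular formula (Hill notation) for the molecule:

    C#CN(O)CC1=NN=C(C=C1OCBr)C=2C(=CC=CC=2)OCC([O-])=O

Heavy atoms from the SMILES: 1 Br, 16 C, 3 N, 5 O.
Implicit hydrogens by atom environment:
  5 × C (aromatic): 1 H each → 5
  5 × C (aromatic): no H
  3 × C: 2 H each → 6
  3 × O: no H
  2 × C: no H
  2 × N (aromatic): no H
  1 × Br: no H
  1 × C: 1 H
  1 × N: no H
  1 × O: 1 H
  1 × O (charge -1): no H
  Total hydrogens = 13.
Net charge -1.
Molecular formula: C16H13BrN3O5-

C16H13BrN3O5-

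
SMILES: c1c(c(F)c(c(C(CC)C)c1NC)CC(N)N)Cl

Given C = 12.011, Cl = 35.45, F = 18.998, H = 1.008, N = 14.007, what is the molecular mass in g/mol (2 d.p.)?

273.78

Molecular formula: C13H21ClFN3.
M = 13×12.011 + 1×35.45 + 1×18.998 + 21×1.008 + 3×14.007 = 273.78 g/mol.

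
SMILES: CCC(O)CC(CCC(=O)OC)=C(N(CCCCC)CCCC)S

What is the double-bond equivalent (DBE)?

Molecular formula from the SMILES: C19H37NO3S.
DoU = (2C + 2 + N − H − X)/2 = (2·19 + 2 + 1 − 37 − 0)/2 = 4/2 = 2.
(Structurally: 0 ring(s) + 2 π bond(s) = 2.)

2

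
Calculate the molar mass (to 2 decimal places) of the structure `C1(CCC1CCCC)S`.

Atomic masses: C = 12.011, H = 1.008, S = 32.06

144.28

Molecular formula: C8H16S.
M = 8×12.011 + 16×1.008 + 1×32.06 = 144.28 g/mol.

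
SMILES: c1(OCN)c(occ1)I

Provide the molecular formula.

C5H6INO2

Heavy atoms from the SMILES: 5 C, 1 I, 1 N, 2 O.
Implicit hydrogens by atom environment:
  2 × C (aromatic): 1 H each → 2
  2 × C (aromatic): no H
  1 × C: 2 H
  1 × I: no H
  1 × N: 2 H
  1 × O (aromatic): no H
  1 × O: no H
  Total hydrogens = 6.
Molecular formula: C5H6INO2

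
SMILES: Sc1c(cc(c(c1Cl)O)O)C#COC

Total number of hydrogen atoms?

Hydrogens are implicit in SMILES; fill each atom to its normal valence:
  5 × C (aromatic): no H
  2 × C: no H
  2 × O: 1 H each → 2
  1 × C: 3 H
  1 × C (aromatic): 1 H
  1 × Cl: no H
  1 × O: no H
  1 × S: 1 H
  Total hydrogens = 7.

7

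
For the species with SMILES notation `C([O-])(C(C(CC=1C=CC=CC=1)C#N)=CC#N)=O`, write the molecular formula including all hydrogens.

Heavy atoms from the SMILES: 13 C, 2 N, 2 O.
Implicit hydrogens by atom environment:
  5 × C (aromatic): 1 H each → 5
  4 × C: no H
  2 × C: 1 H each → 2
  2 × N: no H
  1 × C: 2 H
  1 × C (aromatic): no H
  1 × O: no H
  1 × O (charge -1): no H
  Total hydrogens = 9.
Net charge -1.
Molecular formula: C13H9N2O2-

C13H9N2O2-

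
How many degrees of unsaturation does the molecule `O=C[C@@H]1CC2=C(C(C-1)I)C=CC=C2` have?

Molecular formula from the SMILES: C11H11IO.
DoU = (2C + 2 + N − H − X)/2 = (2·11 + 2 + 0 − 11 − 1)/2 = 12/2 = 6.
(Structurally: 2 ring(s) + 4 π bond(s) = 6.)

6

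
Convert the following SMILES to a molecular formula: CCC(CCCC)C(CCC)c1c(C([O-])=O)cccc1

C18H27O2-

Heavy atoms from the SMILES: 18 C, 2 O.
Implicit hydrogens by atom environment:
  6 × C: 2 H each → 12
  4 × C (aromatic): 1 H each → 4
  3 × C: 3 H each → 9
  2 × C: 1 H each → 2
  2 × C (aromatic): no H
  1 × C: no H
  1 × O: no H
  1 × O (charge -1): no H
  Total hydrogens = 27.
Net charge -1.
Molecular formula: C18H27O2-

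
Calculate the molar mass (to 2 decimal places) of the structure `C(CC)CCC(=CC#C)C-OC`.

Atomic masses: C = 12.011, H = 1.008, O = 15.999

Molecular formula: C11H18O.
M = 11×12.011 + 18×1.008 + 1×15.999 = 166.26 g/mol.

166.26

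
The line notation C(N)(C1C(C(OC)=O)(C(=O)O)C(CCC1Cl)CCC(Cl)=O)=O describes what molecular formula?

C13H17Cl2NO6

Heavy atoms from the SMILES: 13 C, 2 Cl, 1 N, 6 O.
Implicit hydrogens by atom environment:
  5 × C: no H
  5 × O: no H
  4 × C: 2 H each → 8
  3 × C: 1 H each → 3
  2 × Cl: no H
  1 × C: 3 H
  1 × N: 2 H
  1 × O: 1 H
  Total hydrogens = 17.
Molecular formula: C13H17Cl2NO6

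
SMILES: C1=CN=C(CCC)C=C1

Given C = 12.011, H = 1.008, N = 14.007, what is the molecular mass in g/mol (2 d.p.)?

Molecular formula: C8H11N.
M = 8×12.011 + 11×1.008 + 1×14.007 = 121.18 g/mol.

121.18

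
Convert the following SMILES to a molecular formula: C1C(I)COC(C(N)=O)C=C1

C7H10INO2

Heavy atoms from the SMILES: 7 C, 1 I, 1 N, 2 O.
Implicit hydrogens by atom environment:
  4 × C: 1 H each → 4
  2 × C: 2 H each → 4
  2 × O: no H
  1 × C: no H
  1 × I: no H
  1 × N: 2 H
  Total hydrogens = 10.
Molecular formula: C7H10INO2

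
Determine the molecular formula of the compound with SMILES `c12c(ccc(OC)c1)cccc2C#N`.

C12H9NO

Heavy atoms from the SMILES: 12 C, 1 N, 1 O.
Implicit hydrogens by atom environment:
  6 × C (aromatic): 1 H each → 6
  4 × C (aromatic): no H
  1 × C: 3 H
  1 × C: no H
  1 × N: no H
  1 × O: no H
  Total hydrogens = 9.
Molecular formula: C12H9NO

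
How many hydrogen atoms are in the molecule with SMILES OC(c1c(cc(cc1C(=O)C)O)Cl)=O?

Hydrogens are implicit in SMILES; fill each atom to its normal valence:
  4 × C (aromatic): no H
  2 × C (aromatic): 1 H each → 2
  2 × C: no H
  2 × O: 1 H each → 2
  2 × O: no H
  1 × C: 3 H
  1 × Cl: no H
  Total hydrogens = 7.

7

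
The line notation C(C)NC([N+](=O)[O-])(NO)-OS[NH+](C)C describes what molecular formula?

Heavy atoms from the SMILES: 5 C, 4 N, 4 O, 1 S.
Implicit hydrogens by atom environment:
  3 × C: 3 H each → 9
  2 × N: 1 H each → 2
  2 × O: no H
  1 × C: 2 H
  1 × C: no H
  1 × N (charge +1): 1 H
  1 × N (charge +1): no H
  1 × O: 1 H
  1 × O (charge -1): no H
  1 × S: no H
  Total hydrogens = 15.
Net charge +1.
Molecular formula: C5H15N4O4S+

C5H15N4O4S+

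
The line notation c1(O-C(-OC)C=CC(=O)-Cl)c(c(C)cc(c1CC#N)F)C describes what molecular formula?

C15H15ClFNO3

Heavy atoms from the SMILES: 15 C, 1 Cl, 1 F, 1 N, 3 O.
Implicit hydrogens by atom environment:
  5 × C (aromatic): no H
  3 × C: 3 H each → 9
  3 × C: 1 H each → 3
  3 × O: no H
  2 × C: no H
  1 × C: 2 H
  1 × C (aromatic): 1 H
  1 × Cl: no H
  1 × F: no H
  1 × N: no H
  Total hydrogens = 15.
Molecular formula: C15H15ClFNO3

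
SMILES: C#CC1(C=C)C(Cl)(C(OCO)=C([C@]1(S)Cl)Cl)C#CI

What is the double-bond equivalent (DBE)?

7

Molecular formula from the SMILES: C12H8Cl3IO2S.
DoU = (2C + 2 + N − H − X)/2 = (2·12 + 2 + 0 − 8 − 4)/2 = 14/2 = 7.
(Structurally: 1 ring(s) + 6 π bond(s) = 7.)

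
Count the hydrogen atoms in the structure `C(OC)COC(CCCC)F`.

17

Hydrogens are implicit in SMILES; fill each atom to its normal valence:
  5 × C: 2 H each → 10
  2 × C: 3 H each → 6
  2 × O: no H
  1 × C: 1 H
  1 × F: no H
  Total hydrogens = 17.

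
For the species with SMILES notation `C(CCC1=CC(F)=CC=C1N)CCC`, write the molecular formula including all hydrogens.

C12H18FN

Heavy atoms from the SMILES: 12 C, 1 F, 1 N.
Implicit hydrogens by atom environment:
  5 × C: 2 H each → 10
  3 × C (aromatic): 1 H each → 3
  3 × C (aromatic): no H
  1 × C: 3 H
  1 × F: no H
  1 × N: 2 H
  Total hydrogens = 18.
Molecular formula: C12H18FN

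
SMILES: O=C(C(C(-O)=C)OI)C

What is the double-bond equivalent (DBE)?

Molecular formula from the SMILES: C5H7IO3.
DoU = (2C + 2 + N − H − X)/2 = (2·5 + 2 + 0 − 7 − 1)/2 = 4/2 = 2.
(Structurally: 0 ring(s) + 2 π bond(s) = 2.)

2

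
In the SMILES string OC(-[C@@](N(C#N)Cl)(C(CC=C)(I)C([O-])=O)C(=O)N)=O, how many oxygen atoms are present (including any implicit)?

5

The symbol for oxygen appears 5 times in the SMILES.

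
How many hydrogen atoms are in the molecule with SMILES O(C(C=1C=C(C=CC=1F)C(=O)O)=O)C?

Hydrogens are implicit in SMILES; fill each atom to its normal valence:
  3 × C (aromatic): 1 H each → 3
  3 × C (aromatic): no H
  3 × O: no H
  2 × C: no H
  1 × C: 3 H
  1 × F: no H
  1 × O: 1 H
  Total hydrogens = 7.

7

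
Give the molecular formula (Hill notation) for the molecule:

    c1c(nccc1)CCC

Heavy atoms from the SMILES: 8 C, 1 N.
Implicit hydrogens by atom environment:
  4 × C (aromatic): 1 H each → 4
  2 × C: 2 H each → 4
  1 × C: 3 H
  1 × C (aromatic): no H
  1 × N (aromatic): no H
  Total hydrogens = 11.
Molecular formula: C8H11N

C8H11N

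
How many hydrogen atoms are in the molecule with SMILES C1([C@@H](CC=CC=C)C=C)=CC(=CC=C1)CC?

Hydrogens are implicit in SMILES; fill each atom to its normal valence:
  5 × C: 1 H each → 5
  4 × C: 2 H each → 8
  4 × C (aromatic): 1 H each → 4
  2 × C (aromatic): no H
  1 × C: 3 H
  Total hydrogens = 20.

20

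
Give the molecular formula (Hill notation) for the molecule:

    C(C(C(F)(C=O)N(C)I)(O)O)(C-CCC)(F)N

C9H17F2IN2O3

Heavy atoms from the SMILES: 9 C, 2 F, 1 I, 2 N, 3 O.
Implicit hydrogens by atom environment:
  3 × C: 2 H each → 6
  3 × C: no H
  2 × C: 3 H each → 6
  2 × F: no H
  2 × O: 1 H each → 2
  1 × C: 1 H
  1 × I: no H
  1 × N: 2 H
  1 × N: no H
  1 × O: no H
  Total hydrogens = 17.
Molecular formula: C9H17F2IN2O3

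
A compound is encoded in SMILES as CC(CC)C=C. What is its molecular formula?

Heavy atoms from the SMILES: 6 C.
Implicit hydrogens by atom environment:
  2 × C: 3 H each → 6
  2 × C: 2 H each → 4
  2 × C: 1 H each → 2
  Total hydrogens = 12.
Molecular formula: C6H12

C6H12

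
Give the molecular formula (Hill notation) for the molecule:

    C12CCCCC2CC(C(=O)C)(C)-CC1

Heavy atoms from the SMILES: 13 C, 1 O.
Implicit hydrogens by atom environment:
  7 × C: 2 H each → 14
  2 × C: 3 H each → 6
  2 × C: 1 H each → 2
  2 × C: no H
  1 × O: no H
  Total hydrogens = 22.
Molecular formula: C13H22O

C13H22O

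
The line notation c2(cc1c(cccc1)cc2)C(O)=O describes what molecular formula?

C11H8O2

Heavy atoms from the SMILES: 11 C, 2 O.
Implicit hydrogens by atom environment:
  7 × C (aromatic): 1 H each → 7
  3 × C (aromatic): no H
  1 × C: no H
  1 × O: 1 H
  1 × O: no H
  Total hydrogens = 8.
Molecular formula: C11H8O2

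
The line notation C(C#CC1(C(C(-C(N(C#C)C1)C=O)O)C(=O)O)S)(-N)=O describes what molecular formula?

Heavy atoms from the SMILES: 12 C, 2 N, 5 O, 1 S.
Implicit hydrogens by atom environment:
  6 × C: no H
  5 × C: 1 H each → 5
  3 × O: no H
  2 × O: 1 H each → 2
  1 × C: 2 H
  1 × N: 2 H
  1 × N: no H
  1 × S: 1 H
  Total hydrogens = 12.
Molecular formula: C12H12N2O5S

C12H12N2O5S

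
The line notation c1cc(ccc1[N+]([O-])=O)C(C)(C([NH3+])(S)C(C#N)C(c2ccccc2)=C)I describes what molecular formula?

Heavy atoms from the SMILES: 19 C, 1 I, 3 N, 2 O, 1 S.
Implicit hydrogens by atom environment:
  9 × C (aromatic): 1 H each → 9
  4 × C: no H
  3 × C (aromatic): no H
  1 × C: 3 H
  1 × C: 2 H
  1 × C: 1 H
  1 × I: no H
  1 × N (charge +1): 3 H
  1 × N: no H
  1 × N (charge +1): no H
  1 × O: no H
  1 × O (charge -1): no H
  1 × S: 1 H
  Total hydrogens = 19.
Net charge +1.
Molecular formula: C19H19IN3O2S+

C19H19IN3O2S+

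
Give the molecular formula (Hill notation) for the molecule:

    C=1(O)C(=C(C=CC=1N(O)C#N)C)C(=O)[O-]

C9H7N2O4-

Heavy atoms from the SMILES: 9 C, 2 N, 4 O.
Implicit hydrogens by atom environment:
  4 × C (aromatic): no H
  2 × C (aromatic): 1 H each → 2
  2 × C: no H
  2 × N: no H
  2 × O: 1 H each → 2
  1 × C: 3 H
  1 × O: no H
  1 × O (charge -1): no H
  Total hydrogens = 7.
Net charge -1.
Molecular formula: C9H7N2O4-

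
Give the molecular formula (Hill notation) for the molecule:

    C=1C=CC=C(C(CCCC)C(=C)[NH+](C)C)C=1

Heavy atoms from the SMILES: 15 C, 1 N.
Implicit hydrogens by atom environment:
  5 × C (aromatic): 1 H each → 5
  4 × C: 2 H each → 8
  3 × C: 3 H each → 9
  1 × C: 1 H
  1 × C: no H
  1 × C (aromatic): no H
  1 × N (charge +1): 1 H
  Total hydrogens = 24.
Net charge +1.
Molecular formula: C15H24N+

C15H24N+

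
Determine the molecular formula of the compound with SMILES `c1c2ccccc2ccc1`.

Heavy atoms from the SMILES: 10 C.
Implicit hydrogens by atom environment:
  8 × C (aromatic): 1 H each → 8
  2 × C (aromatic): no H
  Total hydrogens = 8.
Molecular formula: C10H8

C10H8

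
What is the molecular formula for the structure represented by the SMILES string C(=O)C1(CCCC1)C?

Heavy atoms from the SMILES: 7 C, 1 O.
Implicit hydrogens by atom environment:
  4 × C: 2 H each → 8
  1 × C: 3 H
  1 × C: 1 H
  1 × C: no H
  1 × O: no H
  Total hydrogens = 12.
Molecular formula: C7H12O

C7H12O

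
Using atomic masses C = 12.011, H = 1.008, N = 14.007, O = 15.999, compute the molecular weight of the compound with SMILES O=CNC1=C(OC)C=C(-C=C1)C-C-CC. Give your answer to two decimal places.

Molecular formula: C12H17NO2.
M = 12×12.011 + 17×1.008 + 1×14.007 + 2×15.999 = 207.27 g/mol.

207.27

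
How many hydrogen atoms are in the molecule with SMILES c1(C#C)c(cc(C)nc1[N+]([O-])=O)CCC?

12

Hydrogens are implicit in SMILES; fill each atom to its normal valence:
  4 × C (aromatic): no H
  2 × C: 3 H each → 6
  2 × C: 2 H each → 4
  1 × C (aromatic): 1 H
  1 × C: 1 H
  1 × C: no H
  1 × N (aromatic): no H
  1 × N (charge +1): no H
  1 × O: no H
  1 × O (charge -1): no H
  Total hydrogens = 12.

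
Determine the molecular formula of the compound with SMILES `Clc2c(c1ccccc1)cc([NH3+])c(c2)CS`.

C13H13ClNS+

Heavy atoms from the SMILES: 13 C, 1 Cl, 1 N, 1 S.
Implicit hydrogens by atom environment:
  7 × C (aromatic): 1 H each → 7
  5 × C (aromatic): no H
  1 × C: 2 H
  1 × Cl: no H
  1 × N (charge +1): 3 H
  1 × S: 1 H
  Total hydrogens = 13.
Net charge +1.
Molecular formula: C13H13ClNS+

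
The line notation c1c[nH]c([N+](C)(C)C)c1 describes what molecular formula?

C7H13N2+

Heavy atoms from the SMILES: 7 C, 2 N.
Implicit hydrogens by atom environment:
  3 × C: 3 H each → 9
  3 × C (aromatic): 1 H each → 3
  1 × C (aromatic): no H
  1 × N (aromatic): 1 H
  1 × N (charge +1): no H
  Total hydrogens = 13.
Net charge +1.
Molecular formula: C7H13N2+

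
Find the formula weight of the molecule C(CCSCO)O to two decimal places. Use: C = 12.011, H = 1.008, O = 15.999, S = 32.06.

Molecular formula: C4H10O2S.
M = 4×12.011 + 10×1.008 + 2×15.999 + 1×32.06 = 122.18 g/mol.

122.18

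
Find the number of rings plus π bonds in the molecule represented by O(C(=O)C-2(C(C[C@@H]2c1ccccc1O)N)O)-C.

6

Molecular formula from the SMILES: C12H15NO4.
DoU = (2C + 2 + N − H − X)/2 = (2·12 + 2 + 1 − 15 − 0)/2 = 12/2 = 6.
(Structurally: 2 ring(s) + 4 π bond(s) = 6.)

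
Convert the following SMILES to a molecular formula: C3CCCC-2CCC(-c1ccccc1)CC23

Heavy atoms from the SMILES: 16 C.
Implicit hydrogens by atom environment:
  7 × C: 2 H each → 14
  5 × C (aromatic): 1 H each → 5
  3 × C: 1 H each → 3
  1 × C (aromatic): no H
  Total hydrogens = 22.
Molecular formula: C16H22

C16H22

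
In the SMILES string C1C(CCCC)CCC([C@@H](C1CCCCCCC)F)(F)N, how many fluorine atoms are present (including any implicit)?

The symbol for fluorine appears 2 times in the SMILES.

2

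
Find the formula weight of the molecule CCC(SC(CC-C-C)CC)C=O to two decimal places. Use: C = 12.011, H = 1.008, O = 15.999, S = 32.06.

Molecular formula: C11H22OS.
M = 11×12.011 + 22×1.008 + 1×15.999 + 1×32.06 = 202.36 g/mol.

202.36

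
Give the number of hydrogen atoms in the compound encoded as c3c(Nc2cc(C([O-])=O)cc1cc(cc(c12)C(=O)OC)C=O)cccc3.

Hydrogens are implicit in SMILES; fill each atom to its normal valence:
  9 × C (aromatic): 1 H each → 9
  7 × C (aromatic): no H
  4 × O: no H
  2 × C: no H
  1 × C: 3 H
  1 × C: 1 H
  1 × N: 1 H
  1 × O (charge -1): no H
  Total hydrogens = 14.

14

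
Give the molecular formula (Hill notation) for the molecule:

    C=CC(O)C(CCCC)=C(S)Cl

Heavy atoms from the SMILES: 9 C, 1 Cl, 1 O, 1 S.
Implicit hydrogens by atom environment:
  4 × C: 2 H each → 8
  2 × C: 1 H each → 2
  2 × C: no H
  1 × C: 3 H
  1 × Cl: no H
  1 × O: 1 H
  1 × S: 1 H
  Total hydrogens = 15.
Molecular formula: C9H15ClOS

C9H15ClOS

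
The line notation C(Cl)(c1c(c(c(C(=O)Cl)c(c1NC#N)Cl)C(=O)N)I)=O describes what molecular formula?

Heavy atoms from the SMILES: 10 C, 3 Cl, 1 I, 3 N, 3 O.
Implicit hydrogens by atom environment:
  6 × C (aromatic): no H
  4 × C: no H
  3 × Cl: no H
  3 × O: no H
  1 × I: no H
  1 × N: 2 H
  1 × N: 1 H
  1 × N: no H
  Total hydrogens = 3.
Molecular formula: C10H3Cl3IN3O3

C10H3Cl3IN3O3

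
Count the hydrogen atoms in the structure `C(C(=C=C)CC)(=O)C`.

10

Hydrogens are implicit in SMILES; fill each atom to its normal valence:
  3 × C: no H
  2 × C: 3 H each → 6
  2 × C: 2 H each → 4
  1 × O: no H
  Total hydrogens = 10.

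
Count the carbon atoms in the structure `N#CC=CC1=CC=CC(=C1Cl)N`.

9

The symbol for carbon appears 9 times in the SMILES. (Cl is a single chlorine, not C + l.)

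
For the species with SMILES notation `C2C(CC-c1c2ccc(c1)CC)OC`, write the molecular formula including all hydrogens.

C13H18O

Heavy atoms from the SMILES: 13 C, 1 O.
Implicit hydrogens by atom environment:
  4 × C: 2 H each → 8
  3 × C (aromatic): 1 H each → 3
  3 × C (aromatic): no H
  2 × C: 3 H each → 6
  1 × C: 1 H
  1 × O: no H
  Total hydrogens = 18.
Molecular formula: C13H18O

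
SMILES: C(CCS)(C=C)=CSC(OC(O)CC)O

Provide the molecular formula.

C10H18O3S2

Heavy atoms from the SMILES: 10 C, 3 O, 2 S.
Implicit hydrogens by atom environment:
  4 × C: 2 H each → 8
  4 × C: 1 H each → 4
  2 × O: 1 H each → 2
  1 × C: 3 H
  1 × C: no H
  1 × O: no H
  1 × S: 1 H
  1 × S: no H
  Total hydrogens = 18.
Molecular formula: C10H18O3S2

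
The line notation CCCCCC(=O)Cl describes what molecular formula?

C6H11ClO

Heavy atoms from the SMILES: 6 C, 1 Cl, 1 O.
Implicit hydrogens by atom environment:
  4 × C: 2 H each → 8
  1 × C: 3 H
  1 × C: no H
  1 × Cl: no H
  1 × O: no H
  Total hydrogens = 11.
Molecular formula: C6H11ClO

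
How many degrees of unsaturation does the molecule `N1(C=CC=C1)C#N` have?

Molecular formula from the SMILES: C5H4N2.
DoU = (2C + 2 + N − H − X)/2 = (2·5 + 2 + 2 − 4 − 0)/2 = 10/2 = 5.
(Structurally: 1 ring(s) + 4 π bond(s) = 5.)

5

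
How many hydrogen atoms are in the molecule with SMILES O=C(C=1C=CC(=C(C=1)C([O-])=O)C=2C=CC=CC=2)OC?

Hydrogens are implicit in SMILES; fill each atom to its normal valence:
  8 × C (aromatic): 1 H each → 8
  4 × C (aromatic): no H
  3 × O: no H
  2 × C: no H
  1 × C: 3 H
  1 × O (charge -1): no H
  Total hydrogens = 11.

11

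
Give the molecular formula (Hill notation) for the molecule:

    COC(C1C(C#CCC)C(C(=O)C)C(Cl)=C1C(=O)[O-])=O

C14H14ClO5-

Heavy atoms from the SMILES: 14 C, 1 Cl, 5 O.
Implicit hydrogens by atom environment:
  7 × C: no H
  4 × O: no H
  3 × C: 3 H each → 9
  3 × C: 1 H each → 3
  1 × C: 2 H
  1 × Cl: no H
  1 × O (charge -1): no H
  Total hydrogens = 14.
Net charge -1.
Molecular formula: C14H14ClO5-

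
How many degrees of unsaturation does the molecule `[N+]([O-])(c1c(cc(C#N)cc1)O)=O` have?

Molecular formula from the SMILES: C7H4N2O3.
DoU = (2C + 2 + N − H − X)/2 = (2·7 + 2 + 2 − 4 − 0)/2 = 14/2 = 7.
(Structurally: 1 ring(s) + 6 π bond(s) = 7.)

7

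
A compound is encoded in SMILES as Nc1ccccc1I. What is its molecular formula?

C6H6IN

Heavy atoms from the SMILES: 6 C, 1 I, 1 N.
Implicit hydrogens by atom environment:
  4 × C (aromatic): 1 H each → 4
  2 × C (aromatic): no H
  1 × I: no H
  1 × N: 2 H
  Total hydrogens = 6.
Molecular formula: C6H6IN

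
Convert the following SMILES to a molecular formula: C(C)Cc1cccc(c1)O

C9H12O

Heavy atoms from the SMILES: 9 C, 1 O.
Implicit hydrogens by atom environment:
  4 × C (aromatic): 1 H each → 4
  2 × C: 2 H each → 4
  2 × C (aromatic): no H
  1 × C: 3 H
  1 × O: 1 H
  Total hydrogens = 12.
Molecular formula: C9H12O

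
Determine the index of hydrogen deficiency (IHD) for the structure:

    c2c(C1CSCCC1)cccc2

Molecular formula from the SMILES: C11H14S.
DoU = (2C + 2 + N − H − X)/2 = (2·11 + 2 + 0 − 14 − 0)/2 = 10/2 = 5.
(Structurally: 2 ring(s) + 3 π bond(s) = 5.)

5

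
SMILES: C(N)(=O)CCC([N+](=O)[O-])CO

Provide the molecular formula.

C5H10N2O4

Heavy atoms from the SMILES: 5 C, 2 N, 4 O.
Implicit hydrogens by atom environment:
  3 × C: 2 H each → 6
  2 × O: no H
  1 × C: 1 H
  1 × C: no H
  1 × N: 2 H
  1 × N (charge +1): no H
  1 × O: 1 H
  1 × O (charge -1): no H
  Total hydrogens = 10.
Molecular formula: C5H10N2O4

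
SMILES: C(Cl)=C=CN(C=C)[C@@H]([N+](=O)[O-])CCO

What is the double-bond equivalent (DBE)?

Molecular formula from the SMILES: C8H11ClN2O3.
DoU = (2C + 2 + N − H − X)/2 = (2·8 + 2 + 2 − 11 − 1)/2 = 8/2 = 4.
(Structurally: 0 ring(s) + 4 π bond(s) = 4.)

4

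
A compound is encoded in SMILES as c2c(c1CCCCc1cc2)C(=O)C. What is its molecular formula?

Heavy atoms from the SMILES: 12 C, 1 O.
Implicit hydrogens by atom environment:
  4 × C: 2 H each → 8
  3 × C (aromatic): 1 H each → 3
  3 × C (aromatic): no H
  1 × C: 3 H
  1 × C: no H
  1 × O: no H
  Total hydrogens = 14.
Molecular formula: C12H14O

C12H14O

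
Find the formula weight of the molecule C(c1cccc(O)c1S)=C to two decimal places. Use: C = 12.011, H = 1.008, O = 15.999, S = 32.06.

Molecular formula: C8H8OS.
M = 8×12.011 + 8×1.008 + 1×15.999 + 1×32.06 = 152.21 g/mol.

152.21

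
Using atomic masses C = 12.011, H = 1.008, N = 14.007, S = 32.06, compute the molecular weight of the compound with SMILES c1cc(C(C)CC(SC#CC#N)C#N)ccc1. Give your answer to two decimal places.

Molecular formula: C14H12N2S.
M = 14×12.011 + 12×1.008 + 2×14.007 + 1×32.06 = 240.32 g/mol.

240.32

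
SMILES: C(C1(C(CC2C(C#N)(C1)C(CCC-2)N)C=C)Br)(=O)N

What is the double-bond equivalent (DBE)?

6

Molecular formula from the SMILES: C14H20BrN3O.
DoU = (2C + 2 + N − H − X)/2 = (2·14 + 2 + 3 − 20 − 1)/2 = 12/2 = 6.
(Structurally: 2 ring(s) + 4 π bond(s) = 6.)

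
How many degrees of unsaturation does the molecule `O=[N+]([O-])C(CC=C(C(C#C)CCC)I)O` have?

Molecular formula from the SMILES: C10H14INO3.
DoU = (2C + 2 + N − H − X)/2 = (2·10 + 2 + 1 − 14 − 1)/2 = 8/2 = 4.
(Structurally: 0 ring(s) + 4 π bond(s) = 4.)

4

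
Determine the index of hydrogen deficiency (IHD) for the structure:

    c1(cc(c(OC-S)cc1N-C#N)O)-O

Molecular formula from the SMILES: C8H8N2O3S.
DoU = (2C + 2 + N − H − X)/2 = (2·8 + 2 + 2 − 8 − 0)/2 = 12/2 = 6.
(Structurally: 1 ring(s) + 5 π bond(s) = 6.)

6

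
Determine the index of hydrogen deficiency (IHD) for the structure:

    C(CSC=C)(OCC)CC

1

Molecular formula from the SMILES: C8H16OS.
DoU = (2C + 2 + N − H − X)/2 = (2·8 + 2 + 0 − 16 − 0)/2 = 2/2 = 1.
(Structurally: 0 ring(s) + 1 π bond(s) = 1.)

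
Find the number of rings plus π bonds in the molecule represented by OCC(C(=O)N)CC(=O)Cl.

2

Molecular formula from the SMILES: C5H8ClNO3.
DoU = (2C + 2 + N − H − X)/2 = (2·5 + 2 + 1 − 8 − 1)/2 = 4/2 = 2.
(Structurally: 0 ring(s) + 2 π bond(s) = 2.)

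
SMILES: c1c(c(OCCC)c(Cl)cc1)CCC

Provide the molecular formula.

Heavy atoms from the SMILES: 12 C, 1 Cl, 1 O.
Implicit hydrogens by atom environment:
  4 × C: 2 H each → 8
  3 × C (aromatic): 1 H each → 3
  3 × C (aromatic): no H
  2 × C: 3 H each → 6
  1 × Cl: no H
  1 × O: no H
  Total hydrogens = 17.
Molecular formula: C12H17ClO

C12H17ClO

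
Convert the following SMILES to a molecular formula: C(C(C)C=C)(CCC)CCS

C10H20S

Heavy atoms from the SMILES: 10 C, 1 S.
Implicit hydrogens by atom environment:
  5 × C: 2 H each → 10
  3 × C: 1 H each → 3
  2 × C: 3 H each → 6
  1 × S: 1 H
  Total hydrogens = 20.
Molecular formula: C10H20S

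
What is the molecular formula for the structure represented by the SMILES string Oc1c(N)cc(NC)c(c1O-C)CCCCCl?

C12H19ClN2O2

Heavy atoms from the SMILES: 12 C, 1 Cl, 2 N, 2 O.
Implicit hydrogens by atom environment:
  5 × C (aromatic): no H
  4 × C: 2 H each → 8
  2 × C: 3 H each → 6
  1 × C (aromatic): 1 H
  1 × Cl: no H
  1 × N: 2 H
  1 × N: 1 H
  1 × O: 1 H
  1 × O: no H
  Total hydrogens = 19.
Molecular formula: C12H19ClN2O2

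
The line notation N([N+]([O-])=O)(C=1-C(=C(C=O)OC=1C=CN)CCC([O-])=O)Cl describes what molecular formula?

Heavy atoms from the SMILES: 10 C, 1 Cl, 3 N, 6 O.
Implicit hydrogens by atom environment:
  4 × C (aromatic): no H
  3 × C: 1 H each → 3
  3 × O: no H
  2 × C: 2 H each → 4
  2 × O (charge -1): no H
  1 × C: no H
  1 × Cl: no H
  1 × N: 2 H
  1 × N: no H
  1 × N (charge +1): no H
  1 × O (aromatic): no H
  Total hydrogens = 9.
Net charge -1.
Molecular formula: C10H9ClN3O6-

C10H9ClN3O6-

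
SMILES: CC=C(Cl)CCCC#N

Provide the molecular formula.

C7H10ClN

Heavy atoms from the SMILES: 7 C, 1 Cl, 1 N.
Implicit hydrogens by atom environment:
  3 × C: 2 H each → 6
  2 × C: no H
  1 × C: 3 H
  1 × C: 1 H
  1 × Cl: no H
  1 × N: no H
  Total hydrogens = 10.
Molecular formula: C7H10ClN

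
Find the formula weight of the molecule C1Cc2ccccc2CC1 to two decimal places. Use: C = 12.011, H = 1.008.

132.21

Molecular formula: C10H12.
M = 10×12.011 + 12×1.008 = 132.21 g/mol.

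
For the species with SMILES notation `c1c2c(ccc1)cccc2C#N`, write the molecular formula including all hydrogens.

C11H7N

Heavy atoms from the SMILES: 11 C, 1 N.
Implicit hydrogens by atom environment:
  7 × C (aromatic): 1 H each → 7
  3 × C (aromatic): no H
  1 × C: no H
  1 × N: no H
  Total hydrogens = 7.
Molecular formula: C11H7N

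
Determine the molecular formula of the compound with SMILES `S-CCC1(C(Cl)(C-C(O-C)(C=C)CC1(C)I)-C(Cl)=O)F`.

Heavy atoms from the SMILES: 13 C, 2 Cl, 1 F, 1 I, 2 O, 1 S.
Implicit hydrogens by atom environment:
  5 × C: 2 H each → 10
  5 × C: no H
  2 × C: 3 H each → 6
  2 × Cl: no H
  2 × O: no H
  1 × C: 1 H
  1 × F: no H
  1 × I: no H
  1 × S: 1 H
  Total hydrogens = 18.
Molecular formula: C13H18Cl2FIO2S

C13H18Cl2FIO2S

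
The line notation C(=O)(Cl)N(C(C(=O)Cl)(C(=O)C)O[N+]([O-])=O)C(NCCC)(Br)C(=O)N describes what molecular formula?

Heavy atoms from the SMILES: 1 Br, 10 C, 2 Cl, 4 N, 7 O.
Implicit hydrogens by atom environment:
  6 × C: no H
  6 × O: no H
  2 × C: 3 H each → 6
  2 × C: 2 H each → 4
  2 × Cl: no H
  1 × Br: no H
  1 × N: 2 H
  1 × N: 1 H
  1 × N: no H
  1 × N (charge +1): no H
  1 × O (charge -1): no H
  Total hydrogens = 13.
Molecular formula: C10H13BrCl2N4O7

C10H13BrCl2N4O7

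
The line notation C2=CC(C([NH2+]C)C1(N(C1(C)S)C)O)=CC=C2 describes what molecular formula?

C12H19N2OS+

Heavy atoms from the SMILES: 12 C, 2 N, 1 O, 1 S.
Implicit hydrogens by atom environment:
  5 × C (aromatic): 1 H each → 5
  3 × C: 3 H each → 9
  2 × C: no H
  1 × C: 1 H
  1 × C (aromatic): no H
  1 × N (charge +1): 2 H
  1 × N: no H
  1 × O: 1 H
  1 × S: 1 H
  Total hydrogens = 19.
Net charge +1.
Molecular formula: C12H19N2OS+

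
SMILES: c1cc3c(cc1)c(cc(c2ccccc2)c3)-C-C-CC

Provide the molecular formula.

C20H20

Heavy atoms from the SMILES: 20 C.
Implicit hydrogens by atom environment:
  11 × C (aromatic): 1 H each → 11
  5 × C (aromatic): no H
  3 × C: 2 H each → 6
  1 × C: 3 H
  Total hydrogens = 20.
Molecular formula: C20H20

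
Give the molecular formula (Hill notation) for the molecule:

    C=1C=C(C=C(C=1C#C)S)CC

C10H10S

Heavy atoms from the SMILES: 10 C, 1 S.
Implicit hydrogens by atom environment:
  3 × C (aromatic): 1 H each → 3
  3 × C (aromatic): no H
  1 × C: 3 H
  1 × C: 2 H
  1 × C: 1 H
  1 × C: no H
  1 × S: 1 H
  Total hydrogens = 10.
Molecular formula: C10H10S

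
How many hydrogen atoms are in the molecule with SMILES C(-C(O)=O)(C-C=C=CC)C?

Hydrogens are implicit in SMILES; fill each atom to its normal valence:
  3 × C: 1 H each → 3
  2 × C: 3 H each → 6
  2 × C: no H
  1 × C: 2 H
  1 × O: 1 H
  1 × O: no H
  Total hydrogens = 12.

12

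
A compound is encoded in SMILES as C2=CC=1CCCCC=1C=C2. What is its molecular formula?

C10H12

Heavy atoms from the SMILES: 10 C.
Implicit hydrogens by atom environment:
  4 × C: 2 H each → 8
  4 × C (aromatic): 1 H each → 4
  2 × C (aromatic): no H
  Total hydrogens = 12.
Molecular formula: C10H12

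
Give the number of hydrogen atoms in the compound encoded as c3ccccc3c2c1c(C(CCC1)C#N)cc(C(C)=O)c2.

Hydrogens are implicit in SMILES; fill each atom to its normal valence:
  7 × C (aromatic): 1 H each → 7
  5 × C (aromatic): no H
  3 × C: 2 H each → 6
  2 × C: no H
  1 × C: 3 H
  1 × C: 1 H
  1 × N: no H
  1 × O: no H
  Total hydrogens = 17.

17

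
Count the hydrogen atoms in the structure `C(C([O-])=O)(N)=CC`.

Hydrogens are implicit in SMILES; fill each atom to its normal valence:
  2 × C: no H
  1 × C: 3 H
  1 × C: 1 H
  1 × N: 2 H
  1 × O: no H
  1 × O (charge -1): no H
  Total hydrogens = 6.

6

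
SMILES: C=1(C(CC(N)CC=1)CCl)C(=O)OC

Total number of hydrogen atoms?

14

Hydrogens are implicit in SMILES; fill each atom to its normal valence:
  3 × C: 2 H each → 6
  3 × C: 1 H each → 3
  2 × C: no H
  2 × O: no H
  1 × C: 3 H
  1 × Cl: no H
  1 × N: 2 H
  Total hydrogens = 14.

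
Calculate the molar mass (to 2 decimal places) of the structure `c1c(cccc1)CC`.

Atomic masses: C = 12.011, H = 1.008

106.17

Molecular formula: C8H10.
M = 8×12.011 + 10×1.008 = 106.17 g/mol.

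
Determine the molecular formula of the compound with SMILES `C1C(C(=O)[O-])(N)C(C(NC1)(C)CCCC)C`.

Heavy atoms from the SMILES: 12 C, 2 N, 2 O.
Implicit hydrogens by atom environment:
  5 × C: 2 H each → 10
  3 × C: 3 H each → 9
  3 × C: no H
  1 × C: 1 H
  1 × N: 2 H
  1 × N: 1 H
  1 × O: no H
  1 × O (charge -1): no H
  Total hydrogens = 23.
Net charge -1.
Molecular formula: C12H23N2O2-

C12H23N2O2-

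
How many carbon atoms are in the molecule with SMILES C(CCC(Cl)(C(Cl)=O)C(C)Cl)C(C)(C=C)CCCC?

15

The symbol for carbon appears 15 times in the SMILES. (Cl is a single chlorine, not C + l.)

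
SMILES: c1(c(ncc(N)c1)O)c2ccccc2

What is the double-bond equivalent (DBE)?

Molecular formula from the SMILES: C11H10N2O.
DoU = (2C + 2 + N − H − X)/2 = (2·11 + 2 + 2 − 10 − 0)/2 = 16/2 = 8.
(Structurally: 2 ring(s) + 6 π bond(s) = 8.)

8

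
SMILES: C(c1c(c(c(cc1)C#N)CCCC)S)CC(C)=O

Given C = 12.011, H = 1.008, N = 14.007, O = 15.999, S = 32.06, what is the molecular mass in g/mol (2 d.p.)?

261.38

Molecular formula: C15H19NOS.
M = 15×12.011 + 19×1.008 + 1×14.007 + 1×15.999 + 1×32.06 = 261.38 g/mol.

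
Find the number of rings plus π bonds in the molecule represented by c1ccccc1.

Molecular formula from the SMILES: C6H6.
DoU = (2C + 2 + N − H − X)/2 = (2·6 + 2 + 0 − 6 − 0)/2 = 8/2 = 4.
(Structurally: 1 ring(s) + 3 π bond(s) = 4.)

4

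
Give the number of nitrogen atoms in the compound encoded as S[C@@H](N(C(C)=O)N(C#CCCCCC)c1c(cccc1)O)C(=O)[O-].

The symbol for nitrogen appears 2 times in the SMILES.

2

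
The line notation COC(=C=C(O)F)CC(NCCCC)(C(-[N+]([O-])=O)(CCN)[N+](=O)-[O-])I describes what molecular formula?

C13H22FIN4O6

Heavy atoms from the SMILES: 13 C, 1 F, 1 I, 4 N, 6 O.
Implicit hydrogens by atom environment:
  6 × C: 2 H each → 12
  5 × C: no H
  3 × O: no H
  2 × C: 3 H each → 6
  2 × N (charge +1): no H
  2 × O (charge -1): no H
  1 × F: no H
  1 × I: no H
  1 × N: 2 H
  1 × N: 1 H
  1 × O: 1 H
  Total hydrogens = 22.
Molecular formula: C13H22FIN4O6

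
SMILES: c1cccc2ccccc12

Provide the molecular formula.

Heavy atoms from the SMILES: 10 C.
Implicit hydrogens by atom environment:
  8 × C (aromatic): 1 H each → 8
  2 × C (aromatic): no H
  Total hydrogens = 8.
Molecular formula: C10H8

C10H8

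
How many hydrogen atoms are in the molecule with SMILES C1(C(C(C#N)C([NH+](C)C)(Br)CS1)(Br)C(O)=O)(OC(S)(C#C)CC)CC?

Hydrogens are implicit in SMILES; fill each atom to its normal valence:
  7 × C: no H
  4 × C: 3 H each → 12
  3 × C: 2 H each → 6
  2 × Br: no H
  2 × C: 1 H each → 2
  2 × O: no H
  1 × N (charge +1): 1 H
  1 × N: no H
  1 × O: 1 H
  1 × S: 1 H
  1 × S: no H
  Total hydrogens = 23.

23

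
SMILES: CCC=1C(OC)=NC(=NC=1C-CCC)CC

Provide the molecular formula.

Heavy atoms from the SMILES: 13 C, 2 N, 1 O.
Implicit hydrogens by atom environment:
  5 × C: 2 H each → 10
  4 × C: 3 H each → 12
  4 × C (aromatic): no H
  2 × N (aromatic): no H
  1 × O: no H
  Total hydrogens = 22.
Molecular formula: C13H22N2O

C13H22N2O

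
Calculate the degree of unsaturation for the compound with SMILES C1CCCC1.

1

Molecular formula from the SMILES: C5H10.
DoU = (2C + 2 + N − H − X)/2 = (2·5 + 2 + 0 − 10 − 0)/2 = 2/2 = 1.
(Structurally: 1 ring(s) + 0 π bond(s) = 1.)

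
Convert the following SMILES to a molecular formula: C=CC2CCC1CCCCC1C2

C12H20

Heavy atoms from the SMILES: 12 C.
Implicit hydrogens by atom environment:
  8 × C: 2 H each → 16
  4 × C: 1 H each → 4
  Total hydrogens = 20.
Molecular formula: C12H20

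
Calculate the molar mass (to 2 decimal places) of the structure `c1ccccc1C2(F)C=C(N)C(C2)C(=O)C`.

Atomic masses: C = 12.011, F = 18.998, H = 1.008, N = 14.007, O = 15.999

219.26

Molecular formula: C13H14FNO.
M = 13×12.011 + 1×18.998 + 14×1.008 + 1×14.007 + 1×15.999 = 219.26 g/mol.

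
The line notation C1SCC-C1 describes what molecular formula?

C4H8S

Heavy atoms from the SMILES: 4 C, 1 S.
Implicit hydrogens by atom environment:
  4 × C: 2 H each → 8
  1 × S: no H
  Total hydrogens = 8.
Molecular formula: C4H8S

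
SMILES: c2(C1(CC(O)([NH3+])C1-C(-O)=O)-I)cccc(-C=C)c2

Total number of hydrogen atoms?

15

Hydrogens are implicit in SMILES; fill each atom to its normal valence:
  4 × C (aromatic): 1 H each → 4
  3 × C: no H
  2 × C: 2 H each → 4
  2 × C: 1 H each → 2
  2 × C (aromatic): no H
  2 × O: 1 H each → 2
  1 × I: no H
  1 × N (charge +1): 3 H
  1 × O: no H
  Total hydrogens = 15.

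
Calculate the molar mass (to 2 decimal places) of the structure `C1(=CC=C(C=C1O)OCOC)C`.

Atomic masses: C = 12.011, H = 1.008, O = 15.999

168.19

Molecular formula: C9H12O3.
M = 9×12.011 + 12×1.008 + 3×15.999 = 168.19 g/mol.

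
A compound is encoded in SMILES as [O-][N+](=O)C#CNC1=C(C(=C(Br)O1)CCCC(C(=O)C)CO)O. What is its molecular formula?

C13H15BrN2O6

Heavy atoms from the SMILES: 1 Br, 13 C, 2 N, 6 O.
Implicit hydrogens by atom environment:
  4 × C: 2 H each → 8
  4 × C (aromatic): no H
  3 × C: no H
  2 × O: 1 H each → 2
  2 × O: no H
  1 × Br: no H
  1 × C: 3 H
  1 × C: 1 H
  1 × N: 1 H
  1 × N (charge +1): no H
  1 × O (aromatic): no H
  1 × O (charge -1): no H
  Total hydrogens = 15.
Molecular formula: C13H15BrN2O6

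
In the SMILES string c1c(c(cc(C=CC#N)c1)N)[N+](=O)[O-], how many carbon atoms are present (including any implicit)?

9

The symbol for carbon appears 9 times in the SMILES. Lowercase c denotes aromatic carbon and counts toward C.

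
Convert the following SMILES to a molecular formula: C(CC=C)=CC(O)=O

Heavy atoms from the SMILES: 6 C, 2 O.
Implicit hydrogens by atom environment:
  3 × C: 1 H each → 3
  2 × C: 2 H each → 4
  1 × C: no H
  1 × O: 1 H
  1 × O: no H
  Total hydrogens = 8.
Molecular formula: C6H8O2

C6H8O2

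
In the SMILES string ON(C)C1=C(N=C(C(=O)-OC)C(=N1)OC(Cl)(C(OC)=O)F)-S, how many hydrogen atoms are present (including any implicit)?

11

Hydrogens are implicit in SMILES; fill each atom to its normal valence:
  5 × O: no H
  4 × C (aromatic): no H
  3 × C: 3 H each → 9
  3 × C: no H
  2 × N (aromatic): no H
  1 × Cl: no H
  1 × F: no H
  1 × N: no H
  1 × O: 1 H
  1 × S: 1 H
  Total hydrogens = 11.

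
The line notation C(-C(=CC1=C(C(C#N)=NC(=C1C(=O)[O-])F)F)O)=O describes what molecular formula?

C10H3F2N2O4-

Heavy atoms from the SMILES: 10 C, 2 F, 2 N, 4 O.
Implicit hydrogens by atom environment:
  5 × C (aromatic): no H
  3 × C: no H
  2 × C: 1 H each → 2
  2 × F: no H
  2 × O: no H
  1 × N (aromatic): no H
  1 × N: no H
  1 × O: 1 H
  1 × O (charge -1): no H
  Total hydrogens = 3.
Net charge -1.
Molecular formula: C10H3F2N2O4-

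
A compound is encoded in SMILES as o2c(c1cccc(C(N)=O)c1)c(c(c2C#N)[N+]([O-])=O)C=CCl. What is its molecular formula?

Heavy atoms from the SMILES: 14 C, 1 Cl, 3 N, 4 O.
Implicit hydrogens by atom environment:
  6 × C (aromatic): no H
  4 × C (aromatic): 1 H each → 4
  2 × C: 1 H each → 2
  2 × C: no H
  2 × O: no H
  1 × Cl: no H
  1 × N: 2 H
  1 × N: no H
  1 × N (charge +1): no H
  1 × O (aromatic): no H
  1 × O (charge -1): no H
  Total hydrogens = 8.
Molecular formula: C14H8ClN3O4

C14H8ClN3O4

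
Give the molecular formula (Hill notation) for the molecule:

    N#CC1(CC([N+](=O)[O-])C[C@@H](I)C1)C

C8H11IN2O2

Heavy atoms from the SMILES: 8 C, 1 I, 2 N, 2 O.
Implicit hydrogens by atom environment:
  3 × C: 2 H each → 6
  2 × C: 1 H each → 2
  2 × C: no H
  1 × C: 3 H
  1 × I: no H
  1 × N: no H
  1 × N (charge +1): no H
  1 × O: no H
  1 × O (charge -1): no H
  Total hydrogens = 11.
Molecular formula: C8H11IN2O2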